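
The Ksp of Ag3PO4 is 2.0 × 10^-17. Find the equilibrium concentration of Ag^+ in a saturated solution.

8.8e-5 M

Ag3PO4(s) ⇌ 3 Ag^+ + PO4^3-
Ksp = [Ag^+]^3[PO4^3-]
Let s = molar solubility. Then [Ag^+] = 3s and [PO4^3-] = s.
So Ksp = (3s)^3 × s = 27s^4
s^4 = 2.0 × 10^-17 / 27, so s = 2.93 × 10^-5 M
[Ag^+] = 3s = 8.8 × 10^-5 M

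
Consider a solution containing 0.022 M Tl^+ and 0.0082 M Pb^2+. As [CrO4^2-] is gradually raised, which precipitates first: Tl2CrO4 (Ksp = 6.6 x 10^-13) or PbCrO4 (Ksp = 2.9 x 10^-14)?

PbCrO4

Each salt begins to precipitate when Q = Ksp, i.e. when [CrO4^2-] reaches its threshold.
For Tl2CrO4: 6.6 x 10^-13 = (0.022)^2 × [CrO4^2-]  ⇒  [CrO4^2-] = 1.4 × 10^-9 M.
For PbCrO4: 2.9 x 10^-14 = 0.0082 × [CrO4^2-]  ⇒  [CrO4^2-] = 3.5 × 10^-12 M.
The salt with the lower threshold [CrO4^2-] precipitates first: PbCrO4.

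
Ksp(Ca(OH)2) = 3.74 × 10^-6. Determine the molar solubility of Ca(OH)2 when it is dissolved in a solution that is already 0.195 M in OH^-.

s ≈ 9.84 × 10^-5 M

Ca(OH)2(s) ⇌ Ca^2+(aq) + 2 OH^-(aq)
Ksp = [Ca^2+][OH^-]^2
If s mol/L dissolves here, [Ca^2+] = s, [OH^-] = 0.195 + 2s ≈ 0.195 (Ksp is small, so little additional dissolves).
Ksp ≈ s × (0.195)^2
s = 9.84 × 10^-5 M
Check: 2s = 2.0 x 10^-4 ≪ 0.195, so the approximation is valid.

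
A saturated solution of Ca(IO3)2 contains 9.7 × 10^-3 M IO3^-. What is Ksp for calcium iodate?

Ca(IO3)2(s) <=> Ca^2+ + 2 IO3^-
Stoichiometry gives [Ca^2+] = (1/2)[IO3^-] = 4.85 × 10^-3 M.
Ksp = [Ca^2+][IO3^-]^2
Ksp = 4.85 x 10^-3 × (9.7 × 10^-3)^2 = 4.6 × 10^-7

Ksp ≈ 4.6 × 10^-7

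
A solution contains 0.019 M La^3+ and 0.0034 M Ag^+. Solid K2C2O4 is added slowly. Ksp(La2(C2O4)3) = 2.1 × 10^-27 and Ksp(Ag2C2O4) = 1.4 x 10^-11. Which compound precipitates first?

Each salt begins to precipitate when Q = Ksp, i.e. when [C2O4^2-] reaches its threshold.
For La2(C2O4)3: 2.1 × 10^-27 = (0.019)^2 × [C2O4^2-]^3  ⇒  [C2O4^2-] = 1.8 x 10^-8 M.
For Ag2C2O4: 1.4 x 10^-11 = (0.0034)^2 × [C2O4^2-]  ⇒  [C2O4^2-] = 1.2 × 10^-6 M.
The salt with the lower threshold [C2O4^2-] precipitates first: La2(C2O4)3.

La2(C2O4)3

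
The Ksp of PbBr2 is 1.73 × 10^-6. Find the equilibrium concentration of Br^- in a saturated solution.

PbBr2(s) ⇌ Pb^2+(aq) + 2 Br^-(aq)
Ksp = [Pb^2+][Br^-]^2
For each mole of PbBr2 that dissolves: [Pb^2+] = s, [Br^-] = 2s.
So Ksp = s × (2s)^2 = 4s^3
Solving, s = (1.73 × 10^-6/4)^(1/3) = 7.562 × 10^-3 M
[Br^-] = 2s = 1.51 × 10^-2 M

[Br^-] ≈ 1.51e-2 M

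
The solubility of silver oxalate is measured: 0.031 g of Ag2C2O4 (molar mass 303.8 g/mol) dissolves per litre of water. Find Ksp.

Molar solubility s = (3.1 x 10^-2 g/L) / (303.8 g/mol) = 1.02 x 10^-4 M.
Ag2C2O4(s) ⇌ 2 Ag^+(aq) + C2O4^2-(aq)
For each mole of Ag2C2O4 that dissolves: [Ag^+] = 2s, [C2O4^2-] = s.
Ksp = [Ag^+]^2[C2O4^2-]
So Ksp = (2s)^2 × s = 4s^3
Ksp = 4 × (1.02 × 10^-4)^3 = 4.2 × 10^-12

4.2e-12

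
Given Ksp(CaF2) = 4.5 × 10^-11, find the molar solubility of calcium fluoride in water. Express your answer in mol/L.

2.2 x 10^-4 M

CaF2(s) <=> Ca^2+ + 2 F^-
Ksp = [Ca^2+][F^-]^2
Let s = molar solubility. Then [Ca^2+] = s and [F^-] = 2s.
Ksp = s(2s)^2 = 4s^3
s = (4.5 × 10^-11 / 4)^(1/3) = 2.2 x 10^-4 M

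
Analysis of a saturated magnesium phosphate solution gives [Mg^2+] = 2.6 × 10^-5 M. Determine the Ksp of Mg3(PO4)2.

Mg3(PO4)2(s) ⇌ 3 Mg^2+(aq) + 2 PO4^3-(aq)
Stoichiometry gives [PO4^3-] = (2/3)[Mg^2+] = 1.73 x 10^-5 M.
Ksp = [Mg^2+]^3[PO4^3-]^2
Ksp = (2.6 × 10^-5)^3 × (1.73 × 10^-5)^2 = 5.3 x 10^-24

5.3e-24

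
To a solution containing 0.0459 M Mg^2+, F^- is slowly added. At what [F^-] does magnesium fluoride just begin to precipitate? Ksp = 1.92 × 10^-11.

MgF2(s) ⇌ Mg^2+(aq) + 2 F^-(aq)
Ksp = [Mg^2+][F^-]^2
Precipitation begins when Q = Ksp. With [Mg^2+] = 0.0459 M:
1.92 × 10^-11 = (0.0459) × [F^-]^2
[F^-] = (1.92 × 10^-11 / 4.59 × 10^-2)^(1/2) = 2.05 x 10^-5 M

[F^-] = 2.05 x 10^-5 M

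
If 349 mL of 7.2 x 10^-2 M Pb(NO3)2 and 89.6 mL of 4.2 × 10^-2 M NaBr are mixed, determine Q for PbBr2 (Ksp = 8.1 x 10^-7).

Total volume = 349 + 89.6 = 438.6 mL.
[Pb^2+] = 7.2 × 10^-2 × (349/438.6) = 5.73 x 10^-2 M
[Br^-] = 4.2 × 10^-2 × (89.6/438.6) = 8.58 × 10^-3 M
PbBr2(s) <=> Pb^2+ + 2 Br^-, so Q = [Pb^2+][Br^-]^2
Q = (5.73 × 10^-2)(8.58 x 10^-3)^2 = 4.2 × 10^-6
Q > Ksp, so PbBr2 will precipitate.

4.2e-6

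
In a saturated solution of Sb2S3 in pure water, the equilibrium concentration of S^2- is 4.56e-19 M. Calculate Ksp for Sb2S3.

Sb2S3(s) <=> 2 Sb^3+ + 3 S^2-
Stoichiometry gives [Sb^3+] = (2/3)[S^2-] = 3.040 × 10^-19 M.
Ksp = [Sb^3+]^2[S^2-]^3
Ksp = (3.040 × 10^-19)^2 × (4.56 × 10^-19)^3 = 8.76 × 10^-93

Ksp ≈ 8.76 × 10^-93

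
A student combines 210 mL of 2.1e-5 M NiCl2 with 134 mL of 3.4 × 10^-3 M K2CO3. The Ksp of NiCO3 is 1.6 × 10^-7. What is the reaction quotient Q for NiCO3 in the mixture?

Q = 1.7 × 10^-8

Total volume = 210 + 134 = 344 mL.
[Ni^2+] = 2.1 × 10^-5 × (210/344) = 1.28 × 10^-5 M
[CO3^2-] = 3.4 × 10^-3 × (134/344) = 1.32 × 10^-3 M
NiCO3(s) ⇌ Ni^2+ + CO3^2-, so Q = [Ni^2+][CO3^2-]
Q = (1.28 × 10^-5)(1.32 × 10^-3) = 1.7 × 10^-8
Q < Ksp, so no precipitate of NiCO3 forms.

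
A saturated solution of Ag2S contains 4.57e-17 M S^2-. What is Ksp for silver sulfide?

Ksp ≈ 3.82e-49

Ag2S(s) ⇌ 2 Ag^+(aq) + S^2-(aq)
Stoichiometry gives [Ag^+] = (2/1)[S^2-] = 9.140 × 10^-17 M.
Ksp = [Ag^+]^2[S^2-]
Ksp = (9.140 × 10^-17)^2 × 4.57 × 10^-17 = 3.82 × 10^-49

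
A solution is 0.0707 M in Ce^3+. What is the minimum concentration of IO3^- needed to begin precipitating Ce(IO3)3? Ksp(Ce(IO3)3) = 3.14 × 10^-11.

[IO3^-] ≈ 7.63 × 10^-4 M

Ce(IO3)3(s) ⇌ Ce^3+ + 3 IO3^-
Ksp = [Ce^3+][IO3^-]^3
Precipitation begins when Q = Ksp. With [Ce^3+] = 0.0707 M:
3.14 × 10^-11 = (0.0707) × [IO3^-]^3
[IO3^-] = (3.14 × 10^-11 / 7.07 × 10^-2)^(1/3) = 7.63 × 10^-4 M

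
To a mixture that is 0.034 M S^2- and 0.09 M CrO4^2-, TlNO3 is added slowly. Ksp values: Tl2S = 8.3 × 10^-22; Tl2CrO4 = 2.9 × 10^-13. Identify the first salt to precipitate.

Each salt begins to precipitate when Q = Ksp, i.e. when [Tl^+] reaches its threshold.
For Tl2S: 8.3 × 10^-22 = 0.034 × [Tl^+]^2  ⇒  [Tl^+] = 1.6 × 10^-10 M.
For Tl2CrO4: 2.9 × 10^-13 = 0.09 × [Tl^+]^2  ⇒  [Tl^+] = 1.8 × 10^-6 M.
The salt with the lower threshold [Tl^+] precipitates first: Tl2S.

Tl2S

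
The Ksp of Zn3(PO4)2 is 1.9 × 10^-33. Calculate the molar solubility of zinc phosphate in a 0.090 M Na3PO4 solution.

Zn3(PO4)2(s) ⇌ 3 Zn^2+(aq) + 2 PO4^3-(aq)
Ksp = [Zn^2+]^3[PO4^3-]^2
Let s be the molar solubility in this solution. [Zn^2+] = 3s, [PO4^3-] = 0.090 + 2s ≈ 0.090 (since PO4^3- from Na3PO4 dominates).
Ksp ≈ (3s)^3 × (0.090)^2
s = 2.1 x 10^-11 M
Check: 2s = 4.1 × 10^-11 ≪ 0.090, so the approximation is valid.

2.1 × 10^-11 M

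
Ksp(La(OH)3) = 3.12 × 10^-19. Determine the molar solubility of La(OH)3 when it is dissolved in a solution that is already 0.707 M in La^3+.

s = 2.54e-7 M

La(OH)3(s) <=> La^3+(aq) + 3 OH^-(aq)
Ksp = [La^3+][OH^-]^3
Let s be the molar solubility in this solution. [La^3+] = 0.707 + s ≈ 0.707, [OH^-] = 3s (Ksp is small, so little additional dissolves).
Ksp ≈ 0.707 × (3s)^3
s = 2.54 × 10^-7 M
Check: s = 2.5 × 10^-7 ≪ 0.707, so the approximation is valid.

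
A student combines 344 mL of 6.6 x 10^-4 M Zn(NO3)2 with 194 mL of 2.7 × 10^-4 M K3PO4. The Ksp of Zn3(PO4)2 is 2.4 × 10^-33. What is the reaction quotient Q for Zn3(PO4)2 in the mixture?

Q = 7.1 × 10^-19

Total volume = 344 + 194 = 538 mL.
[Zn^2+] = 6.6 × 10^-4 × (344/538) = 4.22 x 10^-4 M
[PO4^3-] = 2.7 x 10^-4 × (194/538) = 9.74 × 10^-5 M
Zn3(PO4)2(s) ⇌ 3 Zn^2+(aq) + 2 PO4^3-(aq), so Q = [Zn^2+]^3[PO4^3-]^2
Q = (4.22 × 10^-4)^3(9.74 × 10^-5)^2 = 7.1 x 10^-19
Q > Ksp, so Zn3(PO4)2 will precipitate.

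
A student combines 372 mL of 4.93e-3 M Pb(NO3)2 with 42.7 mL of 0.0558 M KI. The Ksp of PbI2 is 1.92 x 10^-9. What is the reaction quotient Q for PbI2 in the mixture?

Q = 1.46 × 10^-7

Total volume = 372 + 42.7 = 414.7 mL.
[Pb^2+] = 4.93 × 10^-3 × (372/414.7) = 4.422 x 10^-3 M
[I^-] = 5.58 × 10^-2 × (42.7/414.7) = 5.746 × 10^-3 M
PbI2(s) ⇌ Pb^2+ + 2 I^-, so Q = [Pb^2+][I^-]^2
Q = (4.422 × 10^-3)(5.746 × 10^-3)^2 = 1.46 × 10^-7
Q > Ksp, so PbI2 will precipitate.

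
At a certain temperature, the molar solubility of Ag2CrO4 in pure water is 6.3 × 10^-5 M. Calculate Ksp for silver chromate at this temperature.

Ag2CrO4(s) ⇌ 2 Ag^+(aq) + CrO4^2-(aq)
For each mole of Ag2CrO4 that dissolves: [Ag^+] = 2s, [CrO4^2-] = s.
Ksp = [Ag^+]^2[CrO4^2-]
Ksp = (2s)^2s = 4s^3
Ksp = 4 × (6.3 × 10^-5)^3 = 1.0 × 10^-12

Ksp = 1.0 × 10^-12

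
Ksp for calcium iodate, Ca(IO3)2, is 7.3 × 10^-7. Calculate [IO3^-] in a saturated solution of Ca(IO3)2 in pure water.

[IO3^-] = 1.1 × 10^-2 M

Ca(IO3)2(s) <=> Ca^2+(aq) + 2 IO3^-(aq)
Ksp = [Ca^2+][IO3^-]^2
If s mol/L of Ca(IO3)2 dissolves, [Ca^2+] = s and [IO3^-] = 2s.
Substituting: Ksp = s(2s)^2 = 4s^3
s = (7.3 × 10^-7 / 4)^(1/3) = 5.67 x 10^-3 M
[IO3^-] = 2s = 1.1 × 10^-2 M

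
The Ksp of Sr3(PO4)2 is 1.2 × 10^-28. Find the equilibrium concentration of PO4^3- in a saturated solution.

Sr3(PO4)2(s) ⇌ 3 Sr^2+ + 2 PO4^3-
Ksp = [Sr^2+]^3[PO4^3-]^2
For each mole of Sr3(PO4)2 that dissolves: [Sr^2+] = 3s, [PO4^3-] = 2s.
Ksp = (3s)^3(2s)^2 = 108s^5
s^5 = 1.2 × 10^-28 / 108, so s = 1.02 × 10^-6 M
[PO4^3-] = 2s = 2.0 x 10^-6 M

[PO4^3-] = 2.0 × 10^-6 M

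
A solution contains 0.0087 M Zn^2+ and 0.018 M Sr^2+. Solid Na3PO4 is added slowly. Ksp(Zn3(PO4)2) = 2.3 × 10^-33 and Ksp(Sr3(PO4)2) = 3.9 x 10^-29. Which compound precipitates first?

Zn3(PO4)2

Each salt begins to precipitate when Q = Ksp, i.e. when [PO4^3-] reaches its threshold.
For Zn3(PO4)2: 2.3 × 10^-33 = (0.0087)^3 × [PO4^3-]^2  ⇒  [PO4^3-] = 5.9 × 10^-14 M.
For Sr3(PO4)2: 3.9 x 10^-29 = (0.018)^3 × [PO4^3-]^2  ⇒  [PO4^3-] = 2.6 × 10^-12 M.
The salt with the lower threshold [PO4^3-] precipitates first: Zn3(PO4)2.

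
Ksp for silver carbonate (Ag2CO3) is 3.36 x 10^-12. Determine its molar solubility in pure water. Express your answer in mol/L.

Ag2CO3(s) ⇌ 2 Ag^+ + CO3^2-
Ksp = [Ag^+]^2[CO3^2-]
Let s = molar solubility. Then [Ag^+] = 2s and [CO3^2-] = s.
Substituting: Ksp = (2s)^2s = 4s^3
s = (3.36 x 10^-12 / 4)^(1/3) = 9.44 × 10^-5 M

s = 9.44 × 10^-5 M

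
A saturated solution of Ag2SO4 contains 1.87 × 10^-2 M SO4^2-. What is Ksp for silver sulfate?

Ag2SO4(s) <=> 2 Ag^+(aq) + SO4^2-(aq)
Stoichiometry gives [Ag^+] = (2/1)[SO4^2-] = 3.740 × 10^-2 M.
Ksp = [Ag^+]^2[SO4^2-]
Ksp = (3.740 × 10^-2)^2 × 1.87 x 10^-2 = 2.62 x 10^-5

2.62 x 10^-5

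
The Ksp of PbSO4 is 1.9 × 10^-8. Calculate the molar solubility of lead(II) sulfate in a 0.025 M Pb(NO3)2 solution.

7.6 × 10^-7 M

PbSO4(s) <=> Pb^2+ + SO4^2-
Ksp = [Pb^2+][SO4^2-]
Let s = moles of PbSO4 that dissolve per litre. [Pb^2+] = 0.025 + s ≈ 0.025, [SO4^2-] = s (common-ion effect: Pb^2+ is already 0.025 M).
Ksp ≈ 0.025 × s
s = 7.6 × 10^-7 M
Check: s = 7.6 × 10^-7 ≪ 0.025, so the approximation is valid.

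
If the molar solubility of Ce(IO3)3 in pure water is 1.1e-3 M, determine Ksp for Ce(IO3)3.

Ksp ≈ 4.0 × 10^-11

Ce(IO3)3(s) ⇌ Ce^3+ + 3 IO3^-
If s mol/L of Ce(IO3)3 dissolves, [Ce^3+] = s and [IO3^-] = 3s.
Ksp = [Ce^3+][IO3^-]^3
Substituting: Ksp = s(3s)^3 = 27s^4
Ksp = 27 × (1.1 × 10^-3)^4 = 4.0 x 10^-11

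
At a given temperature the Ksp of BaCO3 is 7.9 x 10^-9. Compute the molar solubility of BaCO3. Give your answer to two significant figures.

BaCO3(s) <=> Ba^2+ + CO3^2-
Ksp = [Ba^2+][CO3^2-]
For each mole of BaCO3 that dissolves: [Ba^2+] = s, [CO3^2-] = s.
Ksp = s^2
s = √(7.9 x 10^-9) = 8.9 × 10^-5 M

s ≈ 8.9 × 10^-5 M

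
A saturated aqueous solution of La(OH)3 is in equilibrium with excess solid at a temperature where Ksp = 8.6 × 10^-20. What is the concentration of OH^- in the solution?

La(OH)3(s) ⇌ La^3+ + 3 OH^-
Ksp = [La^3+][OH^-]^3
If s mol/L of La(OH)3 dissolves, [La^3+] = s and [OH^-] = 3s.
So Ksp = s × (3s)^3 = 27s^4
s^4 = 8.6 × 10^-20 / 27, so s = 7.51 × 10^-6 M
[OH^-] = 3s = 2.3 × 10^-5 M

[OH^-] ≈ 2.3e-5 M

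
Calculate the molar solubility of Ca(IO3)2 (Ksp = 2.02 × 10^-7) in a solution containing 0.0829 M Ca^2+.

Ca(IO3)2(s) ⇌ Ca^2+(aq) + 2 IO3^-(aq)
Ksp = [Ca^2+][IO3^-]^2
If s mol/L dissolves here, [Ca^2+] = 0.0829 + s ≈ 0.0829, [IO3^-] = 2s (since the Ca^2+ already present dominates).
Ksp ≈ 0.0829 × (2s)^2
s = 7.80 x 10^-4 M
Check: s = 7.8 × 10^-4 ≪ 0.0829, so the approximation is valid.

s ≈ 7.80e-4 M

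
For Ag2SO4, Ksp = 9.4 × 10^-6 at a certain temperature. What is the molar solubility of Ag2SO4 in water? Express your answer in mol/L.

Ag2SO4(s) <=> 2 Ag^+(aq) + SO4^2-(aq)
Ksp = [Ag^+]^2[SO4^2-]
With molar solubility s: [Ag^+] = 2s, [SO4^2-] = s.
So Ksp = (2s)^2 × s = 4s^3
Solving, s = (9.4 × 10^-6/4)^(1/3) = 1.3 × 10^-2 M

0.013 M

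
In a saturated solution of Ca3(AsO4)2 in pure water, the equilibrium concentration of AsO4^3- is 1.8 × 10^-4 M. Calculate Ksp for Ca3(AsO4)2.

6.4e-19

Ca3(AsO4)2(s) <=> 3 Ca^2+ + 2 AsO4^3-
Stoichiometry gives [Ca^2+] = (3/2)[AsO4^3-] = 2.70 × 10^-4 M.
Ksp = [Ca^2+]^3[AsO4^3-]^2
Ksp = (2.70 × 10^-4)^3 × (1.8 x 10^-4)^2 = 6.4 × 10^-19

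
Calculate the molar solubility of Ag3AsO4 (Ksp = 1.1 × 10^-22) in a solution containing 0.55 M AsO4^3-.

Ag3AsO4(s) ⇌ 3 Ag^+ + AsO4^3-
Ksp = [Ag^+]^3[AsO4^3-]
If s mol/L dissolves here, [Ag^+] = 3s, [AsO4^3-] = 0.55 + s ≈ 0.55 (since the AsO4^3- already present dominates).
Ksp ≈ (3s)^3 × 0.55
s = 1.9 × 10^-8 M
Check: s = 1.9 × 10^-8 ≪ 0.55, so the approximation is valid.

1.9 x 10^-8 M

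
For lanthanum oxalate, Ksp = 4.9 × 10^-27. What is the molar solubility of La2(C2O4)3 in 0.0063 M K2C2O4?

La2(C2O4)3(s) ⇌ 2 La^3+ + 3 C2O4^2-
Ksp = [La^3+]^2[C2O4^2-]^3
Let s be the molar solubility in this solution. [La^3+] = 2s, [C2O4^2-] = 0.0063 + 3s ≈ 0.0063 (since C2O4^2- from K2C2O4 dominates).
Ksp ≈ (2s)^2 × (0.0063)^3
s = 7.0 x 10^-11 M
Check: 3s = 2.1 × 10^-10 ≪ 0.0063, so the approximation is valid.

s ≈ 7.0e-11 M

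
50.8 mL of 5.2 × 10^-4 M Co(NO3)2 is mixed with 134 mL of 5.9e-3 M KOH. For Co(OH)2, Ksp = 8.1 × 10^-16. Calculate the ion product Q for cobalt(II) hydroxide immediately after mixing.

Total volume = 50.8 + 134 = 184.8 mL.
[Co^2+] = 5.2 × 10^-4 × (50.8/184.8) = 1.43 × 10^-4 M
[OH^-] = 5.9 × 10^-3 × (134/184.8) = 4.28 × 10^-3 M
Co(OH)2(s) <=> Co^2+ + 2 OH^-, so Q = [Co^2+][OH^-]^2
Q = (1.43 × 10^-4)(4.28 × 10^-3)^2 = 2.6 × 10^-9
Q > Ksp, so Co(OH)2 will precipitate.

Q ≈ 2.6 × 10^-9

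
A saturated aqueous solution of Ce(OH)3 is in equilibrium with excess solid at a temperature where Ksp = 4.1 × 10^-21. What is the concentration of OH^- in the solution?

[OH^-] = 1.1 × 10^-5 M

Ce(OH)3(s) <=> Ce^3+ + 3 OH^-
Ksp = [Ce^3+][OH^-]^3
For each mole of Ce(OH)3 that dissolves: [Ce^3+] = s, [OH^-] = 3s.
So Ksp = s × (3s)^3 = 27s^4
s = (4.1 × 10^-21 / 27)^(1/4) = 3.51 × 10^-6 M
[OH^-] = 3s = 1.1 x 10^-5 M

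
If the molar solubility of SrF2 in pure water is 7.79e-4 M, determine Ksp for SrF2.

SrF2(s) ⇌ Sr^2+ + 2 F^-
For each mole of SrF2 that dissolves: [Sr^2+] = s, [F^-] = 2s.
Ksp = [Sr^2+][F^-]^2
Ksp = s(2s)^2 = 4s^3
Ksp = 4 × (7.79 x 10^-4)^3 = 1.89 × 10^-9

Ksp = 1.89 × 10^-9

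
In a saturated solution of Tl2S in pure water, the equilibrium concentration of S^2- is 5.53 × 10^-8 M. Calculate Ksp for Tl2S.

Tl2S(s) <=> 2 Tl^+ + S^2-
Stoichiometry gives [Tl^+] = (2/1)[S^2-] = 1.106 × 10^-7 M.
Ksp = [Tl^+]^2[S^2-]
Ksp = (1.106 × 10^-7)^2 × 5.53 × 10^-8 = 6.76 × 10^-22

Ksp ≈ 6.76 x 10^-22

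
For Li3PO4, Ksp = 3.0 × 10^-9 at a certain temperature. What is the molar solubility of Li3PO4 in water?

Li3PO4(s) ⇌ 3 Li^+(aq) + PO4^3-(aq)
Ksp = [Li^+]^3[PO4^3-]
Let s = molar solubility. Then [Li^+] = 3s and [PO4^3-] = s.
So Ksp = (3s)^3 × s = 27s^4
s = (3.0 × 10^-9 / 27)^(1/4) = 3.2 x 10^-3 M

3.2 × 10^-3 M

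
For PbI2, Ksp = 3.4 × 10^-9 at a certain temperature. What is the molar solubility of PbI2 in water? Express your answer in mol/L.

PbI2(s) <=> Pb^2+(aq) + 2 I^-(aq)
Ksp = [Pb^2+][I^-]^2
With molar solubility s: [Pb^2+] = s, [I^-] = 2s.
So Ksp = s × (2s)^2 = 4s^3
s = (3.4 × 10^-9 / 4)^(1/3) = 9.5 × 10^-4 M

s ≈ 9.5e-4 M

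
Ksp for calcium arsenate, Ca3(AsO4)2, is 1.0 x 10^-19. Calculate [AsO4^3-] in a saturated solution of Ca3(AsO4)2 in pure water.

Ca3(AsO4)2(s) <=> 3 Ca^2+(aq) + 2 AsO4^3-(aq)
Ksp = [Ca^2+]^3[AsO4^3-]^2
For each mole of Ca3(AsO4)2 that dissolves: [Ca^2+] = 3s, [AsO4^3-] = 2s.
Substituting: Ksp = (3s)^3(2s)^2 = 108s^5
s^5 = 1.0 x 10^-19 / 108, so s = 6.21 × 10^-5 M
[AsO4^3-] = 2s = 1.2 x 10^-4 M

[AsO4^3-] ≈ 1.2 × 10^-4 M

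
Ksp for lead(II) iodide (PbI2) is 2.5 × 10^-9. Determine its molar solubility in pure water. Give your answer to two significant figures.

PbI2(s) <=> Pb^2+ + 2 I^-
Ksp = [Pb^2+][I^-]^2
With molar solubility s: [Pb^2+] = s, [I^-] = 2s.
Substituting: Ksp = s(2s)^2 = 4s^3
s = (2.5 × 10^-9 / 4)^(1/3) = 8.5 × 10^-4 M

s ≈ 8.5e-4 M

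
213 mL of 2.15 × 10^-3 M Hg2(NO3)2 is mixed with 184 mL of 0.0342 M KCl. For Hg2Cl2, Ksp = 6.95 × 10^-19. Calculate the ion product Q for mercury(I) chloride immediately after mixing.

2.90 × 10^-7

Total volume = 213 + 184 = 397 mL.
[Hg2^2+] = 2.15 × 10^-3 × (213/397) = 1.154 × 10^-3 M
[Cl^-] = 3.42 × 10^-2 × (184/397) = 1.585 × 10^-2 M
Hg2Cl2(s) ⇌ Hg2^2+(aq) + 2 Cl^-(aq), so Q = [Hg2^2+][Cl^-]^2
Q = (1.154 x 10^-3)(1.585 x 10^-2)^2 = 2.90 x 10^-7
Q > Ksp, so Hg2Cl2 will precipitate.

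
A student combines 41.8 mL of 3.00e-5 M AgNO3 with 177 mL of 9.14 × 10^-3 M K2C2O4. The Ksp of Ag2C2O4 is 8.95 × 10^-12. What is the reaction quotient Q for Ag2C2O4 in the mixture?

Q = 2.43 x 10^-13

Total volume = 41.8 + 177 = 218.8 mL.
[Ag^+] = 3.00 × 10^-5 × (41.8/218.8) = 5.731 × 10^-6 M
[C2O4^2-] = 9.14 × 10^-3 × (177/218.8) = 7.394 x 10^-3 M
Ag2C2O4(s) ⇌ 2 Ag^+ + C2O4^2-, so Q = [Ag^+]^2[C2O4^2-]
Q = (5.731 x 10^-6)^2(7.394 x 10^-3) = 2.43 × 10^-13
Q < Ksp, so no precipitate of Ag2C2O4 forms.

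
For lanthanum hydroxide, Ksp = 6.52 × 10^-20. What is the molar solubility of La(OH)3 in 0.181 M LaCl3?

2.37 × 10^-7 M

La(OH)3(s) <=> La^3+ + 3 OH^-
Ksp = [La^3+][OH^-]^3
Let s be the molar solubility in this solution. [La^3+] = 0.181 + s ≈ 0.181, [OH^-] = 3s (since La^3+ from LaCl3 dominates).
Ksp ≈ 0.181 × (3s)^3
s = 2.37 × 10^-7 M
Check: s = 2.4 × 10^-7 ≪ 0.181, so the approximation is valid.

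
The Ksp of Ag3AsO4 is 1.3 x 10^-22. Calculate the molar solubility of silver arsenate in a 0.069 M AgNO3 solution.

Ag3AsO4(s) ⇌ 3 Ag^+ + AsO4^3-
Ksp = [Ag^+]^3[AsO4^3-]
If s mol/L dissolves here, [Ag^+] = 0.069 + 3s ≈ 0.069, [AsO4^3-] = s (since Ag^+ from AgNO3 dominates).
Ksp ≈ (0.069)^3 × s
s = 4.0 × 10^-19 M
Check: 3s = 1.2 × 10^-18 ≪ 0.069, so the approximation is valid.

4.0 x 10^-19 M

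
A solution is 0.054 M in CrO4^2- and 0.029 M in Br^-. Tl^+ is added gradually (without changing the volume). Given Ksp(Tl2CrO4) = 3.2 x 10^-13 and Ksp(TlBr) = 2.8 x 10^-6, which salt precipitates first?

Precipitation of each salt starts when its ion product equals its Ksp.
For Tl2CrO4: 3.2 x 10^-13 = 0.054 × [Tl^+]^2  ⇒  [Tl^+] = 2.4 x 10^-6 M.
For TlBr: 2.8 x 10^-6 = 0.029 × [Tl^+]  ⇒  [Tl^+] = 9.7 × 10^-5 M.
The salt with the lower threshold [Tl^+] precipitates first: Tl2CrO4.

Tl2CrO4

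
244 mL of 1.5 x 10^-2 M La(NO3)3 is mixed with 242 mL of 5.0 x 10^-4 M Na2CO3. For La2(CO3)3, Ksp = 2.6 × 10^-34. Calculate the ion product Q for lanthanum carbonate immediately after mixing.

Q ≈ 8.8 × 10^-16

Total volume = 244 + 242 = 486 mL.
[La^3+] = 1.5 × 10^-2 × (244/486) = 7.53 × 10^-3 M
[CO3^2-] = 5.0 × 10^-4 × (242/486) = 2.49 × 10^-4 M
La2(CO3)3(s) ⇌ 2 La^3+(aq) + 3 CO3^2-(aq), so Q = [La^3+]^2[CO3^2-]^3
Q = (7.53 × 10^-3)^2(2.49 × 10^-4)^3 = 8.8 × 10^-16
Q > Ksp, so La2(CO3)3 will precipitate.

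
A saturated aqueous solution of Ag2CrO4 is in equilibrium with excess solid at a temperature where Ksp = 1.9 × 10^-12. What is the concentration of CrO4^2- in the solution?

Ag2CrO4(s) ⇌ 2 Ag^+(aq) + CrO4^2-(aq)
Ksp = [Ag^+]^2[CrO4^2-]
For each mole of Ag2CrO4 that dissolves: [Ag^+] = 2s, [CrO4^2-] = s.
Substituting: Ksp = (2s)^2s = 4s^3
s^3 = 1.9 × 10^-12 / 4, so s = 7.80 × 10^-5 M
[CrO4^2-] = s = 7.8 × 10^-5 M

[CrO4^2-] = 7.8e-5 M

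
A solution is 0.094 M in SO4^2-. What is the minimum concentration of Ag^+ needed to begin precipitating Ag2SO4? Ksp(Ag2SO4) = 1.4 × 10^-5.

Ag2SO4(s) <=> 2 Ag^+(aq) + SO4^2-(aq)
Ksp = [Ag^+]^2[SO4^2-]
Precipitation begins when Q = Ksp. With [SO4^2-] = 0.094 M:
1.4 × 10^-5 = (0.094) × [Ag^+]^2
[Ag^+] = (1.4 × 10^-5 / 9.4 × 10^-2)^(1/2) = 1.2 x 10^-2 M

[Ag^+] ≈ 1.2e-2 M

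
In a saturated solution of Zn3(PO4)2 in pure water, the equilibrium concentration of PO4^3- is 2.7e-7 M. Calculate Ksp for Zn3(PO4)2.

Zn3(PO4)2(s) <=> 3 Zn^2+(aq) + 2 PO4^3-(aq)
Stoichiometry gives [Zn^2+] = (3/2)[PO4^3-] = 4.05 × 10^-7 M.
Ksp = [Zn^2+]^3[PO4^3-]^2
Ksp = (4.05 x 10^-7)^3 × (2.7 × 10^-7)^2 = 4.8 × 10^-33

Ksp ≈ 4.8 x 10^-33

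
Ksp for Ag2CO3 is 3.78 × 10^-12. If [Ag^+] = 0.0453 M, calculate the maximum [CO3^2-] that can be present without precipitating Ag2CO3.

[CO3^2-] = 1.84 × 10^-9 M

Ag2CO3(s) ⇌ 2 Ag^+(aq) + CO3^2-(aq)
Ksp = [Ag^+]^2[CO3^2-]
Precipitation begins when Q = Ksp. With [Ag^+] = 0.0453 M:
3.78 × 10^-12 = (0.0453)^2 × [CO3^2-]
[CO3^2-] = (3.78 × 10^-12 / 2.052 × 10^-3) = 1.84 × 10^-9 M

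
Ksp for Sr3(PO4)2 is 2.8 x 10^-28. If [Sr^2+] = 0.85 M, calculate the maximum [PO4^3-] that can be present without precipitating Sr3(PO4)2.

2.1 × 10^-14 M

Sr3(PO4)2(s) ⇌ 3 Sr^2+ + 2 PO4^3-
Ksp = [Sr^2+]^3[PO4^3-]^2
Precipitation begins when Q = Ksp. With [Sr^2+] = 0.85 M:
2.8 x 10^-28 = (0.85)^3 × [PO4^3-]^2
[PO4^3-] = (2.8 x 10^-28 / 6.14 x 10^-1)^(1/2) = 2.1 x 10^-14 M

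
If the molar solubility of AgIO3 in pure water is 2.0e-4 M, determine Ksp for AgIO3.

Ksp = 4.0e-8

AgIO3(s) <=> Ag^+ + IO3^-
With molar solubility s: [Ag^+] = s, [IO3^-] = s.
Ksp = [Ag^+][IO3^-]
Ksp = (s)(s) = s^2
Ksp = (2.0 x 10^-4)^2 = 4.0 × 10^-8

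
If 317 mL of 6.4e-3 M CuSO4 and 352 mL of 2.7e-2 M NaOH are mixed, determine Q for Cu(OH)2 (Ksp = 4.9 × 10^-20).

Total volume = 317 + 352 = 669 mL.
[Cu^2+] = 6.4 × 10^-3 × (317/669) = 3.03 × 10^-3 M
[OH^-] = 2.7 x 10^-2 × (352/669) = 1.42 × 10^-2 M
Cu(OH)2(s) ⇌ Cu^2+ + 2 OH^-, so Q = [Cu^2+][OH^-]^2
Q = (3.03 × 10^-3)(1.42 × 10^-2)^2 = 6.1 × 10^-7
Q > Ksp, so Cu(OH)2 will precipitate.

Q = 6.1 × 10^-7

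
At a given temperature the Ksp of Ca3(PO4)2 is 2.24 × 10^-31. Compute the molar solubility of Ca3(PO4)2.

s = 2.91e-7 M

Ca3(PO4)2(s) ⇌ 3 Ca^2+ + 2 PO4^3-
Ksp = [Ca^2+]^3[PO4^3-]^2
If s mol/L of Ca3(PO4)2 dissolves, [Ca^2+] = 3s and [PO4^3-] = 2s.
So Ksp = (3s)^3 × (2s)^2 = 108s^5
Solving, s = (2.24 × 10^-31/108)^(1/5) = 2.91 × 10^-7 M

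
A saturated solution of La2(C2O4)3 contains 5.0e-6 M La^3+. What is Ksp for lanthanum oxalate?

Ksp ≈ 1.1 x 10^-26

La2(C2O4)3(s) ⇌ 2 La^3+(aq) + 3 C2O4^2-(aq)
Stoichiometry gives [C2O4^2-] = (3/2)[La^3+] = 7.50 × 10^-6 M.
Ksp = [La^3+]^2[C2O4^2-]^3
Ksp = (5.0 x 10^-6)^2 × (7.50 × 10^-6)^3 = 1.1 × 10^-26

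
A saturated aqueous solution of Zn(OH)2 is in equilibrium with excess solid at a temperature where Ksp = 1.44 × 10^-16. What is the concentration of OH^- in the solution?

Zn(OH)2(s) ⇌ Zn^2+ + 2 OH^-
Ksp = [Zn^2+][OH^-]^2
For each mole of Zn(OH)2 that dissolves: [Zn^2+] = s, [OH^-] = 2s.
Substituting: Ksp = s(2s)^2 = 4s^3
Solving, s = (1.44 × 10^-16/4)^(1/3) = 3.302 x 10^-6 M
[OH^-] = 2s = 6.60 × 10^-6 M

[OH^-] = 6.60e-6 M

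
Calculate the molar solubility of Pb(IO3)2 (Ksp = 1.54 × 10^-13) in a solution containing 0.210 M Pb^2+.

s ≈ 4.28 × 10^-7 M

Pb(IO3)2(s) <=> Pb^2+(aq) + 2 IO3^-(aq)
Ksp = [Pb^2+][IO3^-]^2
If s mol/L dissolves here, [Pb^2+] = 0.210 + s ≈ 0.210, [IO3^-] = 2s (since the Pb^2+ already present dominates).
Ksp ≈ 0.210 × (2s)^2
s = 4.28 x 10^-7 M
Check: s = 4.3 × 10^-7 ≪ 0.210, so the approximation is valid.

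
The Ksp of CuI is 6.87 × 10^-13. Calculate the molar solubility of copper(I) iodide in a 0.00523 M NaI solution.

CuI(s) ⇌ Cu^+ + I^-
Ksp = [Cu^+][I^-]
Let s = moles of CuI that dissolve per litre. [Cu^+] = s, [I^-] = 0.00523 + s ≈ 0.00523 (common-ion effect: I^- is already 0.00523 M).
Ksp ≈ s × 0.00523
s = 1.31 × 10^-10 M
Check: s = 1.3 × 10^-10 ≪ 0.00523, so the approximation is valid.

s = 1.31 x 10^-10 M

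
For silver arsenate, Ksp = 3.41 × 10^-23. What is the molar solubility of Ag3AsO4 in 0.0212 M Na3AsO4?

Ag3AsO4(s) ⇌ 3 Ag^+(aq) + AsO4^3-(aq)
Ksp = [Ag^+]^3[AsO4^3-]
Let s be the molar solubility in this solution. [Ag^+] = 3s, [AsO4^3-] = 0.0212 + s ≈ 0.0212 (since AsO4^3- from Na3AsO4 dominates).
Ksp ≈ (3s)^3 × 0.0212
s = 3.91 × 10^-8 M
Check: s = 3.9 × 10^-8 ≪ 0.0212, so the approximation is valid.

s ≈ 3.91 x 10^-8 M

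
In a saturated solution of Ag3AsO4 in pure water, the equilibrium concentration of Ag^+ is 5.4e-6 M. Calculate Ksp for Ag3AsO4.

Ksp = 2.8e-22

Ag3AsO4(s) ⇌ 3 Ag^+(aq) + AsO4^3-(aq)
Stoichiometry gives [AsO4^3-] = (1/3)[Ag^+] = 1.80 × 10^-6 M.
Ksp = [Ag^+]^3[AsO4^3-]
Ksp = (5.4 × 10^-6)^3 × 1.80 × 10^-6 = 2.8 × 10^-22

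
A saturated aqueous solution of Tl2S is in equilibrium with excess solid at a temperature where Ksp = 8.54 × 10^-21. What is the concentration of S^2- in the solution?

Tl2S(s) ⇌ 2 Tl^+(aq) + S^2-(aq)
Ksp = [Tl^+]^2[S^2-]
If s mol/L of Tl2S dissolves, [Tl^+] = 2s and [S^2-] = s.
So Ksp = (2s)^2 × s = 4s^3
s^3 = 8.54 × 10^-21 / 4, so s = 1.288 × 10^-7 M
[S^2-] = s = 1.29 × 10^-7 M

[S^2-] = 1.29e-7 M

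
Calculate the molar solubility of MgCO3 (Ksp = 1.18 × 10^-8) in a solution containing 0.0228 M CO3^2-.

MgCO3(s) <=> Mg^2+ + CO3^2-
Ksp = [Mg^2+][CO3^2-]
Let s be the molar solubility in this solution. [Mg^2+] = s, [CO3^2-] = 0.0228 + s ≈ 0.0228 (since the CO3^2- already present dominates).
Ksp ≈ s × 0.0228
s = 5.18 × 10^-7 M
Check: s = 5.2 × 10^-7 ≪ 0.0228, so the approximation is valid.

s ≈ 5.18 × 10^-7 M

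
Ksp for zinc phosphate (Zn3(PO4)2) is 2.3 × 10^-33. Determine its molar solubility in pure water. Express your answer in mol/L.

s ≈ 1.2 × 10^-7 M

Zn3(PO4)2(s) ⇌ 3 Zn^2+ + 2 PO4^3-
Ksp = [Zn^2+]^3[PO4^3-]^2
For each mole of Zn3(PO4)2 that dissolves: [Zn^2+] = 3s, [PO4^3-] = 2s.
Substituting: Ksp = (3s)^3(2s)^2 = 108s^5
s^5 = 2.3 × 10^-33 / 108, so s = 1.2 × 10^-7 M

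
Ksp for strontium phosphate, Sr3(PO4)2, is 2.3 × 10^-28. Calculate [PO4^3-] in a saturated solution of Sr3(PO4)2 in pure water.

Sr3(PO4)2(s) ⇌ 3 Sr^2+(aq) + 2 PO4^3-(aq)
Ksp = [Sr^2+]^3[PO4^3-]^2
If s mol/L of Sr3(PO4)2 dissolves, [Sr^2+] = 3s and [PO4^3-] = 2s.
So Ksp = (3s)^3 × (2s)^2 = 108s^5
Solving, s = (2.3 × 10^-28/108)^(1/5) = 1.16 × 10^-6 M
[PO4^3-] = 2s = 2.3 × 10^-6 M

[PO4^3-] ≈ 2.3 × 10^-6 M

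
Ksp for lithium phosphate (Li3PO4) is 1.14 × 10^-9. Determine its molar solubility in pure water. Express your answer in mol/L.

s ≈ 2.55 × 10^-3 M

Li3PO4(s) ⇌ 3 Li^+(aq) + PO4^3-(aq)
Ksp = [Li^+]^3[PO4^3-]
If s mol/L of Li3PO4 dissolves, [Li^+] = 3s and [PO4^3-] = s.
So Ksp = (3s)^3 × s = 27s^4
s^4 = 1.14 × 10^-9 / 27, so s = 2.55 x 10^-3 M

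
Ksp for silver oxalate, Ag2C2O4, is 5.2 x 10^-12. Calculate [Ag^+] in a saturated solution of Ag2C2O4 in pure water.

[Ag^+] = 2.2 × 10^-4 M

Ag2C2O4(s) ⇌ 2 Ag^+ + C2O4^2-
Ksp = [Ag^+]^2[C2O4^2-]
Let s = molar solubility. Then [Ag^+] = 2s and [C2O4^2-] = s.
Substituting: Ksp = (2s)^2s = 4s^3
s^3 = 5.2 x 10^-12 / 4, so s = 1.09 × 10^-4 M
[Ag^+] = 2s = 2.2 x 10^-4 M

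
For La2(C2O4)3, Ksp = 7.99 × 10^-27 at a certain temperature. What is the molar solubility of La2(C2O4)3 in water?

s ≈ 2.36 x 10^-6 M

La2(C2O4)3(s) <=> 2 La^3+(aq) + 3 C2O4^2-(aq)
Ksp = [La^3+]^2[C2O4^2-]^3
Let s = molar solubility. Then [La^3+] = 2s and [C2O4^2-] = 3s.
So Ksp = (2s)^2 × (3s)^3 = 108s^5
Solving, s = (7.99 × 10^-27/108)^(1/5) = 2.36 x 10^-6 M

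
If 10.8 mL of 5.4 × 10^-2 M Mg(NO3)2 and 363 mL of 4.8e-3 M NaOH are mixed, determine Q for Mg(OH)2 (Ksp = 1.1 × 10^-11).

Q = 3.4 × 10^-8

Total volume = 10.8 + 363 = 373.8 mL.
[Mg^2+] = 5.4 × 10^-2 × (10.8/373.8) = 1.56 × 10^-3 M
[OH^-] = 4.8 × 10^-3 × (363/373.8) = 4.66 x 10^-3 M
Mg(OH)2(s) <=> Mg^2+ + 2 OH^-, so Q = [Mg^2+][OH^-]^2
Q = (1.56 × 10^-3)(4.66 × 10^-3)^2 = 3.4 × 10^-8
Q > Ksp, so Mg(OH)2 will precipitate.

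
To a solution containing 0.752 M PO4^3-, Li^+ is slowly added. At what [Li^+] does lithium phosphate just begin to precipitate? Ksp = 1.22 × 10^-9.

[Li^+] = 1.18 x 10^-3 M

Li3PO4(s) ⇌ 3 Li^+ + PO4^3-
Ksp = [Li^+]^3[PO4^3-]
Precipitation begins when Q = Ksp. With [PO4^3-] = 0.752 M:
1.22 × 10^-9 = (0.752) × [Li^+]^3
[Li^+] = (1.22 × 10^-9 / 7.52 × 10^-1)^(1/3) = 1.18 x 10^-3 M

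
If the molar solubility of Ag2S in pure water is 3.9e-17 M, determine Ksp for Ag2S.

Ag2S(s) <=> 2 Ag^+(aq) + S^2-(aq)
If s mol/L of Ag2S dissolves, [Ag^+] = 2s and [S^2-] = s.
Ksp = [Ag^+]^2[S^2-]
Ksp = (2s)^2s = 4s^3
Ksp = 4 × (3.9 x 10^-17)^3 = 2.4 x 10^-49

2.4 × 10^-49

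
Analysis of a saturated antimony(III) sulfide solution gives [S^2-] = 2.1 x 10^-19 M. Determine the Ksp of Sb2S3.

Sb2S3(s) ⇌ 2 Sb^3+ + 3 S^2-
Stoichiometry gives [Sb^3+] = (2/3)[S^2-] = 1.40 × 10^-19 M.
Ksp = [Sb^3+]^2[S^2-]^3
Ksp = (1.40 x 10^-19)^2 × (2.1 × 10^-19)^3 = 1.8 × 10^-94

1.8 × 10^-94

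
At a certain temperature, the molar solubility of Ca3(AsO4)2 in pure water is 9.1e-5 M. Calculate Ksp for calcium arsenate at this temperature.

Ca3(AsO4)2(s) ⇌ 3 Ca^2+(aq) + 2 AsO4^3-(aq)
With molar solubility s: [Ca^2+] = 3s, [AsO4^3-] = 2s.
Ksp = [Ca^2+]^3[AsO4^3-]^2
So Ksp = (3s)^3 × (2s)^2 = 108s^5
Ksp = 108 × (9.1 × 10^-5)^5 = 6.7 × 10^-19

Ksp = 6.7e-19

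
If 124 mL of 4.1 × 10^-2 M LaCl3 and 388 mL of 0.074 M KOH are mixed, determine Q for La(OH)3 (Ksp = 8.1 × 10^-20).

Total volume = 124 + 388 = 512 mL.
[La^3+] = 4.1 × 10^-2 × (124/512) = 9.93 × 10^-3 M
[OH^-] = 7.4 × 10^-2 × (388/512) = 5.61 x 10^-2 M
La(OH)3(s) ⇌ La^3+(aq) + 3 OH^-(aq), so Q = [La^3+][OH^-]^3
Q = (9.93 x 10^-3)(5.61 × 10^-2)^3 = 1.8 × 10^-6
Q > Ksp, so La(OH)3 will precipitate.

Q ≈ 1.8 x 10^-6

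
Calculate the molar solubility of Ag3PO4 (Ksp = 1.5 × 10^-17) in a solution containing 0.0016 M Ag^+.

Ag3PO4(s) ⇌ 3 Ag^+ + PO4^3-
Ksp = [Ag^+]^3[PO4^3-]
Let s = moles of Ag3PO4 that dissolve per litre. [Ag^+] = 0.0016 + 3s ≈ 0.0016, [PO4^3-] = s (Ksp is small, so little additional dissolves).
Ksp ≈ (0.0016)^3 × s
s = 3.7 × 10^-9 M
Check: 3s = 1.1 × 10^-8 ≪ 0.0016, so the approximation is valid.

3.7 x 10^-9 M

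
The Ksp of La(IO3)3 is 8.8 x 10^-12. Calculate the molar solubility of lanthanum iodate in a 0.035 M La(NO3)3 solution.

s ≈ 2.1 × 10^-4 M

La(IO3)3(s) ⇌ La^3+ + 3 IO3^-
Ksp = [La^3+][IO3^-]^3
If s mol/L dissolves here, [La^3+] = 0.035 + s ≈ 0.035, [IO3^-] = 3s (common-ion effect: La^3+ is already 0.035 M).
Ksp ≈ 0.035 × (3s)^3
s = 2.1 x 10^-4 M
Check: s = 2.1 x 10^-4 ≪ 0.035, so the approximation is valid.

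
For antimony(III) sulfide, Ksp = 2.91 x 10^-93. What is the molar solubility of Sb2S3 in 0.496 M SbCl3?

s = 7.59 × 10^-32 M

Sb2S3(s) ⇌ 2 Sb^3+ + 3 S^2-
Ksp = [Sb^3+]^2[S^2-]^3
If s mol/L dissolves here, [Sb^3+] = 0.496 + 2s ≈ 0.496, [S^2-] = 3s (common-ion effect: Sb^3+ is already 0.496 M).
Ksp ≈ (0.496)^2 × (3s)^3
s = 7.59 × 10^-32 M
Check: 2s = 1.5 x 10^-31 ≪ 0.496, so the approximation is valid.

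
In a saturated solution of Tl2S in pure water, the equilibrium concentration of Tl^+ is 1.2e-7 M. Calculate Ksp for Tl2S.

Tl2S(s) ⇌ 2 Tl^+(aq) + S^2-(aq)
Stoichiometry gives [S^2-] = (1/2)[Tl^+] = 6.00 x 10^-8 M.
Ksp = [Tl^+]^2[S^2-]
Ksp = (1.2 x 10^-7)^2 × 6.00 × 10^-8 = 8.6 × 10^-22

Ksp = 8.6 x 10^-22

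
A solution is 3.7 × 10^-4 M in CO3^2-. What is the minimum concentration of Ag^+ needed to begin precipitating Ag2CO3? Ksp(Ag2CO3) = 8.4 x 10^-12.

Ag2CO3(s) <=> 2 Ag^+ + CO3^2-
Ksp = [Ag^+]^2[CO3^2-]
Precipitation begins when Q = Ksp. With [CO3^2-] = 3.7 × 10^-4 M:
8.4 x 10^-12 = (3.7 × 10^-4) × [Ag^+]^2
[Ag^+] = (8.4 x 10^-12 / 3.7 × 10^-4)^(1/2) = 1.5 × 10^-4 M

[Ag^+] ≈ 1.5e-4 M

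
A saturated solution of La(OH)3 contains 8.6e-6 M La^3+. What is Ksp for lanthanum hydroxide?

Ksp ≈ 1.5e-19

La(OH)3(s) ⇌ La^3+(aq) + 3 OH^-(aq)
Stoichiometry gives [OH^-] = (3/1)[La^3+] = 2.58 × 10^-5 M.
Ksp = [La^3+][OH^-]^3
Ksp = 8.6 × 10^-6 × (2.58 × 10^-5)^3 = 1.5 x 10^-19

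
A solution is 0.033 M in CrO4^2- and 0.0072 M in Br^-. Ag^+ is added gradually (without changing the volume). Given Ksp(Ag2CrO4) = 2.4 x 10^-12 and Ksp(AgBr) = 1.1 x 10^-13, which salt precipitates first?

Each salt begins to precipitate when Q = Ksp, i.e. when [Ag^+] reaches its threshold.
For Ag2CrO4: 2.4 x 10^-12 = 0.033 × [Ag^+]^2  ⇒  [Ag^+] = 8.5 × 10^-6 M.
For AgBr: 1.1 x 10^-13 = 0.0072 × [Ag^+]  ⇒  [Ag^+] = 1.5 × 10^-11 M.
The salt with the lower threshold [Ag^+] precipitates first: AgBr.

AgBr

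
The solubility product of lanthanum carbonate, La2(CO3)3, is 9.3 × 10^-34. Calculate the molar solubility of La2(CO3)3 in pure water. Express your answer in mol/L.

s ≈ 9.7e-8 M

La2(CO3)3(s) <=> 2 La^3+ + 3 CO3^2-
Ksp = [La^3+]^2[CO3^2-]^3
For each mole of La2(CO3)3 that dissolves: [La^3+] = 2s, [CO3^2-] = 3s.
Substituting: Ksp = (2s)^2(3s)^3 = 108s^5
Solving, s = (9.3 × 10^-34/108)^(1/5) = 9.7 x 10^-8 M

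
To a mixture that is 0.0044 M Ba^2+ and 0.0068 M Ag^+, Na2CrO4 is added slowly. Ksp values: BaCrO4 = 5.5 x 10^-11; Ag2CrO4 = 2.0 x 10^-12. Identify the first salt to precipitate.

Precipitation of each salt starts when its ion product equals its Ksp.
For BaCrO4: 5.5 x 10^-11 = 0.0044 × [CrO4^2-]  ⇒  [CrO4^2-] = 1.3 × 10^-8 M.
For Ag2CrO4: 2.0 x 10^-12 = (0.0068)^2 × [CrO4^2-]  ⇒  [CrO4^2-] = 4.3 × 10^-8 M.
The salt with the lower threshold [CrO4^2-] precipitates first: BaCrO4.

BaCrO4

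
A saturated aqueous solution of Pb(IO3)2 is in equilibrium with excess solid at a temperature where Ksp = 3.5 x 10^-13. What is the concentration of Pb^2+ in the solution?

4.4 × 10^-5 M

Pb(IO3)2(s) <=> Pb^2+(aq) + 2 IO3^-(aq)
Ksp = [Pb^2+][IO3^-]^2
Let s = molar solubility. Then [Pb^2+] = s and [IO3^-] = 2s.
So Ksp = s × (2s)^2 = 4s^3
s^3 = 3.5 x 10^-13 / 4, so s = 4.44 x 10^-5 M
[Pb^2+] = s = 4.4 x 10^-5 M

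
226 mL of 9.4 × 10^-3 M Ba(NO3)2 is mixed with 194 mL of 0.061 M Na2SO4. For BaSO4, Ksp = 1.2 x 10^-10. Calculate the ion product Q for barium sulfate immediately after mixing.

Q = 1.4 × 10^-4

Total volume = 226 + 194 = 420 mL.
[Ba^2+] = 9.4 × 10^-3 × (226/420) = 5.06 x 10^-3 M
[SO4^2-] = 6.1 x 10^-2 × (194/420) = 2.82 x 10^-2 M
BaSO4(s) ⇌ Ba^2+(aq) + SO4^2-(aq), so Q = [Ba^2+][SO4^2-]
Q = (5.06 x 10^-3)(2.82 × 10^-2) = 1.4 x 10^-4
Q > Ksp, so BaSO4 will precipitate.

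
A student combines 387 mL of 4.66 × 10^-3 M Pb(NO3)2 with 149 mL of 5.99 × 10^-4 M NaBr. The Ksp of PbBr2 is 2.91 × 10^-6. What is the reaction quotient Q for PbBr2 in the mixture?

Total volume = 387 + 149 = 536 mL.
[Pb^2+] = 4.66 × 10^-3 × (387/536) = 3.365 x 10^-3 M
[Br^-] = 5.99 × 10^-4 × (149/536) = 1.665 x 10^-4 M
PbBr2(s) ⇌ Pb^2+ + 2 Br^-, so Q = [Pb^2+][Br^-]^2
Q = (3.365 × 10^-3)(1.665 x 10^-4)^2 = 9.33 × 10^-11
Q < Ksp, so no precipitate of PbBr2 forms.

9.33e-11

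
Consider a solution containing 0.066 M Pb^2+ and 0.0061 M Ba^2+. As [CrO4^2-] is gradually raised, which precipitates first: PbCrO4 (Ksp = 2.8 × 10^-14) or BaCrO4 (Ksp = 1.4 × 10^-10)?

Precipitation of each salt starts when its ion product equals its Ksp.
For PbCrO4: 2.8 × 10^-14 = 0.066 × [CrO4^2-]  ⇒  [CrO4^2-] = 4.2 × 10^-13 M.
For BaCrO4: 1.4 × 10^-10 = 0.0061 × [CrO4^2-]  ⇒  [CrO4^2-] = 2.3 × 10^-8 M.
The salt with the lower threshold [CrO4^2-] precipitates first: PbCrO4.

PbCrO4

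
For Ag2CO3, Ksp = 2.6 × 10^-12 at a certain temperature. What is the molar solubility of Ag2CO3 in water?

s = 8.7e-5 M

Ag2CO3(s) <=> 2 Ag^+ + CO3^2-
Ksp = [Ag^+]^2[CO3^2-]
With molar solubility s: [Ag^+] = 2s, [CO3^2-] = s.
So Ksp = (2s)^2 × s = 4s^3
Solving, s = (2.6 × 10^-12/4)^(1/3) = 8.7 × 10^-5 M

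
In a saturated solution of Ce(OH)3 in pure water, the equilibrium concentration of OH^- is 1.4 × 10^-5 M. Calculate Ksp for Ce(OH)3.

Ce(OH)3(s) ⇌ Ce^3+(aq) + 3 OH^-(aq)
Stoichiometry gives [Ce^3+] = (1/3)[OH^-] = 4.67 × 10^-6 M.
Ksp = [Ce^3+][OH^-]^3
Ksp = 4.67 × 10^-6 × (1.4 × 10^-5)^3 = 1.3 × 10^-20

Ksp = 1.3e-20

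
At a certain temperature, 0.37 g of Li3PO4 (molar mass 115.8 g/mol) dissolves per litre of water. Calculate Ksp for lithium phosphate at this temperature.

2.8 × 10^-9

Molar solubility s = (3.7 × 10^-1 g/L) / (115.8 g/mol) = 3.20 × 10^-3 M.
Li3PO4(s) ⇌ 3 Li^+ + PO4^3-
Let s = molar solubility. Then [Li^+] = 3s and [PO4^3-] = s.
Ksp = [Li^+]^3[PO4^3-]
Substituting: Ksp = (3s)^3s = 27s^4
With s = 3.20 x 10^-3: Ksp = 2.8 × 10^-9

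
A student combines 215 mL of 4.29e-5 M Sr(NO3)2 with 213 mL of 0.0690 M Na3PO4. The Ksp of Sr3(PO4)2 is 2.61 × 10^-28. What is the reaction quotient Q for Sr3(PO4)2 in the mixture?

1.18 × 10^-17

Total volume = 215 + 213 = 428 mL.
[Sr^2+] = 4.29 × 10^-5 × (215/428) = 2.155 × 10^-5 M
[PO4^3-] = 6.90 × 10^-2 × (213/428) = 3.434 × 10^-2 M
Sr3(PO4)2(s) <=> 3 Sr^2+(aq) + 2 PO4^3-(aq), so Q = [Sr^2+]^3[PO4^3-]^2
Q = (2.155 x 10^-5)^3(3.434 x 10^-2)^2 = 1.18 x 10^-17
Q > Ksp, so Sr3(PO4)2 will precipitate.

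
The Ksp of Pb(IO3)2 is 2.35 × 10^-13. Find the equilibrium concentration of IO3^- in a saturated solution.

7.77 × 10^-5 M

Pb(IO3)2(s) ⇌ Pb^2+(aq) + 2 IO3^-(aq)
Ksp = [Pb^2+][IO3^-]^2
For each mole of Pb(IO3)2 that dissolves: [Pb^2+] = s, [IO3^-] = 2s.
Ksp = s(2s)^2 = 4s^3
s = (2.35 × 10^-13 / 4)^(1/3) = 3.887 × 10^-5 M
[IO3^-] = 2s = 7.77 x 10^-5 M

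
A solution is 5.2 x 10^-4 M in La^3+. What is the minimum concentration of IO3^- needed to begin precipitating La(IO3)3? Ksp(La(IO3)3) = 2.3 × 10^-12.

La(IO3)3(s) ⇌ La^3+ + 3 IO3^-
Ksp = [La^3+][IO3^-]^3
Precipitation begins when Q = Ksp. With [La^3+] = 5.2 x 10^-4 M:
2.3 × 10^-12 = (5.2 x 10^-4) × [IO3^-]^3
[IO3^-] = (2.3 × 10^-12 / 5.2 × 10^-4)^(1/3) = 1.6 × 10^-3 M

[IO3^-] = 1.6 × 10^-3 M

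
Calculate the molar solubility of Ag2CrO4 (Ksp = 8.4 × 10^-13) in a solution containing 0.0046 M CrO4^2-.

s ≈ 6.8 × 10^-6 M

Ag2CrO4(s) <=> 2 Ag^+ + CrO4^2-
Ksp = [Ag^+]^2[CrO4^2-]
Let s be the molar solubility in this solution. [Ag^+] = 2s, [CrO4^2-] = 0.0046 + s ≈ 0.0046 (common-ion effect: CrO4^2- is already 0.0046 M).
Ksp ≈ (2s)^2 × 0.0046
s = 6.8 × 10^-6 M
Check: s = 6.8 × 10^-6 ≪ 0.0046, so the approximation is valid.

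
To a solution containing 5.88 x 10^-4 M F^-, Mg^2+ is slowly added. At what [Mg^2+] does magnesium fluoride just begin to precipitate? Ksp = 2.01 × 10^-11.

MgF2(s) ⇌ Mg^2+(aq) + 2 F^-(aq)
Ksp = [Mg^2+][F^-]^2
Precipitation begins when Q = Ksp. With [F^-] = 5.88 x 10^-4 M:
2.01 × 10^-11 = (5.88 x 10^-4)^2 × [Mg^2+]
[Mg^2+] = (2.01 × 10^-11 / 3.457 × 10^-7) = 5.81 x 10^-5 M

5.81 × 10^-5 M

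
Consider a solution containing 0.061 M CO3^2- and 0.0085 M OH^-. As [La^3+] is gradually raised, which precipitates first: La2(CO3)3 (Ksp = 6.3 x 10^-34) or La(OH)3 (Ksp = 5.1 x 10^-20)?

La2(CO3)3

Each salt begins to precipitate when Q = Ksp, i.e. when [La^3+] reaches its threshold.
For La2(CO3)3: 6.3 x 10^-34 = (0.061)^3 × [La^3+]^2  ⇒  [La^3+] = 1.7 x 10^-15 M.
For La(OH)3: 5.1 x 10^-20 = (0.0085)^3 × [La^3+]  ⇒  [La^3+] = 8.3 × 10^-14 M.
The salt with the lower threshold [La^3+] precipitates first: La2(CO3)3.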